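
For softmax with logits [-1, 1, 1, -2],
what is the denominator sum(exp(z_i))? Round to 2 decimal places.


Denom = e^-1=0.3679 + e^1=2.7183 + e^1=2.7183 + e^-2=0.1353. Sum = 5.9398, which rounds to 5.94.

5.94


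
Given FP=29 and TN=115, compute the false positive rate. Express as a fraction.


FPR = FP / (FP + TN) = 29 / 144 = 29/144.

29/144


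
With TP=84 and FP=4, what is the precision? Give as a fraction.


Precision = TP / (TP + FP) = 84 / 88 = 21/22.

21/22


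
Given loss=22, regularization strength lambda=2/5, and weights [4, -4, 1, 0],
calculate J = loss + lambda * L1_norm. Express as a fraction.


L1 norm = sum(|w|) = 9. J = 22 + 2/5 * 9 = 128/5.

128/5


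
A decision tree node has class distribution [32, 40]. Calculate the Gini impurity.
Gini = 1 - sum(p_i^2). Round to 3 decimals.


Total = 72. Proportions: 32/72, 40/72. sum(p_i^2) = 0.5062. Gini = 1 - 0.5062 = 0.4938, which rounds to 0.494.

0.494


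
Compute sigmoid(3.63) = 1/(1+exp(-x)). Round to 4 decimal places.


sigma(3.63) = 1/(1+e^(-3.63)) = 1/(1+0.026516) = 1/1.026516 = 0.9742.

0.9742


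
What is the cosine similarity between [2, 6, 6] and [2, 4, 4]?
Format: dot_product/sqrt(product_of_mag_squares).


dot = 52. |a|^2 = 76, |b|^2 = 36. cos = 52/sqrt(2736).

52/sqrt(2736)


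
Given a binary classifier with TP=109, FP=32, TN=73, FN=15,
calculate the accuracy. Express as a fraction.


Accuracy = (TP + TN) / (TP + TN + FP + FN) = (109 + 73) / 229 = 182/229.

182/229


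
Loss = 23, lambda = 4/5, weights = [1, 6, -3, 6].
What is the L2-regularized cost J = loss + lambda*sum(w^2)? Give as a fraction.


L2 sq norm = sum(w^2) = 82. J = 23 + 4/5 * 82 = 443/5.

443/5


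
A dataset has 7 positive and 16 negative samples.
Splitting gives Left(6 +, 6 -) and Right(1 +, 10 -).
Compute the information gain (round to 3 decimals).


H(parent) = 0.8865. H(left) = 1.0000, H(right) = 0.4395. Weighted = (12/23)*1.0000 + (11/23)*0.4395 = 0.7319. IG = 0.8865 - 0.7319 = 0.1546, which rounds to 0.155.

0.155


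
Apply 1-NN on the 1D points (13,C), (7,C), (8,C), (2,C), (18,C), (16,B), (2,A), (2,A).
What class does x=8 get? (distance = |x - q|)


Distances: |13-8|=5, |7-8|=1, |8-8|=0, |2-8|=6, |18-8|=10, |16-8|=8, |2-8|=6, |2-8|=6. 1 nearest: (8,C). Counts: {'C': 1}. Majority class: C.

C


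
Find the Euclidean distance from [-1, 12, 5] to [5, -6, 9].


d = sqrt(sum of squared differences). (-1-5)^2=36, (12--6)^2=324, (5-9)^2=16. Sum = 376.

sqrt(376)


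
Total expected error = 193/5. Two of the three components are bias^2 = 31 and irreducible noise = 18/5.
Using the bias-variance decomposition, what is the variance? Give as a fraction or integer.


Total error = bias^2 + variance + irreducible noise. So variance = 193/5 - 31 - 18/5 = 4.

4


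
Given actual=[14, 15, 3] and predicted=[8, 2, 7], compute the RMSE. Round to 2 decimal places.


MSE = 73.6667. RMSE = sqrt(73.6667) = 8.58.

8.58


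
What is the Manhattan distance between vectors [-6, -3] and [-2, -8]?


d = sum of absolute differences: |-6--2|=4 + |-3--8|=5 = 9.

9


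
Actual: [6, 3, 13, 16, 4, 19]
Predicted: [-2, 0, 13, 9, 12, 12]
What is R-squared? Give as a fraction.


Mean(y) = 61/6. SS_res = 235. SS_tot = 1361/6. R^2 = 1 - 235/(1361/6) = -49/1361.

-49/1361


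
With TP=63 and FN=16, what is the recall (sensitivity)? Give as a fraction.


Recall = TP / (TP + FN) = 63 / 79 = 63/79.

63/79


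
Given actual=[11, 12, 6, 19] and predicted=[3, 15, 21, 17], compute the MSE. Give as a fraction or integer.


MSE = (1/4) * ((11-3)^2=64 + (12-15)^2=9 + (6-21)^2=225 + (19-17)^2=4). Sum = 302. MSE = 151/2.

151/2


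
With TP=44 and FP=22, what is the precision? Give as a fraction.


Precision = TP / (TP + FP) = 44 / 66 = 2/3.

2/3


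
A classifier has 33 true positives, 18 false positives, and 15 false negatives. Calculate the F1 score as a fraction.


Precision = 33/51 = 11/17. Recall = 33/48 = 11/16. F1 = 2*P*R/(P+R) = 2/3.

2/3


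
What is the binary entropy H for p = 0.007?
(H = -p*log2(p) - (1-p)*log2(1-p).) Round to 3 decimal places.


H = -0.007*log2(0.007) - 0.993*log2(0.993) = 0.060.

0.060


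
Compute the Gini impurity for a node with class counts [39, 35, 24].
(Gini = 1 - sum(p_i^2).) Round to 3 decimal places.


Total = 98. Proportions: 39/98, 35/98, 24/98. sum(p_i^2) = 0.3459. Gini = 1 - 0.3459 = 0.6541, which rounds to 0.654.

0.654


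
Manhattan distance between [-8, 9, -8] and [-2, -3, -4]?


d = sum of absolute differences: |-8--2|=6 + |9--3|=12 + |-8--4|=4 = 22.

22


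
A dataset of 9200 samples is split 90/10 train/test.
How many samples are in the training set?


Test set = 9200 * 10% = 920. Training set = 9200 - 920 = 8280.

8280


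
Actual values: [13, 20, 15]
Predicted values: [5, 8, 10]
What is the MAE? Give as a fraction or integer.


MAE = (1/3) * (|13-5|=8 + |20-8|=12 + |15-10|=5). Sum = 25. MAE = 25/3.

25/3


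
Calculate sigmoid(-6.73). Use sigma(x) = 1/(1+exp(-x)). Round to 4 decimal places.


sigma(-6.73) = 1/(1+e^(6.73)) = 1/(1+837.147266) = 1/838.147266 = 0.0012.

0.0012


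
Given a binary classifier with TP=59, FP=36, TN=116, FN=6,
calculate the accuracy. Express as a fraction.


Accuracy = (TP + TN) / (TP + TN + FP + FN) = (59 + 116) / 217 = 25/31.

25/31


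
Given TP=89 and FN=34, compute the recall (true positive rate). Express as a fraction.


Recall = TP / (TP + FN) = 89 / 123 = 89/123.

89/123


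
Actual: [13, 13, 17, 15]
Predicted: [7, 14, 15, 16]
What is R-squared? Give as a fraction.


Mean(y) = 29/2. SS_res = 42. SS_tot = 11. R^2 = 1 - 42/(11) = -31/11.

-31/11


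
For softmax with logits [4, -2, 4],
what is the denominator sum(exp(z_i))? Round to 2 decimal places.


Denom = e^4=54.5982 + e^-2=0.1353 + e^4=54.5982. Sum = 109.3317, which rounds to 109.33.

109.33


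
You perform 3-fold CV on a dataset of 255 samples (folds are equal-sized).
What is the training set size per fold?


Each validation fold has 255/3 = 85 samples. Training set = 255 - 85 = 170.

170


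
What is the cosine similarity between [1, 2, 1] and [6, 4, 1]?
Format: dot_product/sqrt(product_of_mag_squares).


dot = 15. |a|^2 = 6, |b|^2 = 53. cos = 15/sqrt(318).

15/sqrt(318)


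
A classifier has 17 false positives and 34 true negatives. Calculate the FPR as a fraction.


FPR = FP / (FP + TN) = 17 / 51 = 1/3.

1/3


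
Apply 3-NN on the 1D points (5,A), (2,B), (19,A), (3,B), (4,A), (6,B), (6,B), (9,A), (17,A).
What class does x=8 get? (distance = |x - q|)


Distances: |5-8|=3, |2-8|=6, |19-8|=11, |3-8|=5, |4-8|=4, |6-8|=2, |6-8|=2, |9-8|=1, |17-8|=9. 3 nearest: (9,A), (6,B), (6,B). Counts: {'A': 1, 'B': 2}. Majority class: B.

B


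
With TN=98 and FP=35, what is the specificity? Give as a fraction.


Specificity = TN / (TN + FP) = 98 / 133 = 14/19.

14/19


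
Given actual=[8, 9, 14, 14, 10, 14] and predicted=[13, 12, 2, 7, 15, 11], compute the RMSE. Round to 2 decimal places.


MSE = 43.5000. RMSE = sqrt(43.5000) = 6.60.

6.60


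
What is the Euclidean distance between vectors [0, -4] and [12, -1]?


d = sqrt(sum of squared differences). (0-12)^2=144, (-4--1)^2=9. Sum = 153.

sqrt(153)


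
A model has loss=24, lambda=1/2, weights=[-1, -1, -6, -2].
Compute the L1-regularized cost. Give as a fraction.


L1 norm = sum(|w|) = 10. J = 24 + 1/2 * 10 = 29.

29


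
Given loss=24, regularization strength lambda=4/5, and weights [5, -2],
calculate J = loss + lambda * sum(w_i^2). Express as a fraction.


L2 sq norm = sum(w^2) = 29. J = 24 + 4/5 * 29 = 236/5.

236/5


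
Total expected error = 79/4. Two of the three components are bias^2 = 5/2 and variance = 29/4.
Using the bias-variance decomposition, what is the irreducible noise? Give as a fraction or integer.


Total error = bias^2 + variance + irreducible noise. So irreducible noise = 79/4 - 5/2 - 29/4 = 10.

10


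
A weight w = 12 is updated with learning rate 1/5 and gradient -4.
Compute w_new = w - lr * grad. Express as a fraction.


w_new = 12 - 1/5 * -4 = 12 - -4/5 = 64/5.

64/5


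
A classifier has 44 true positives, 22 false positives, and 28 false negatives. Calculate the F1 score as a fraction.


Precision = 44/66 = 2/3. Recall = 44/72 = 11/18. F1 = 2*P*R/(P+R) = 44/69.

44/69


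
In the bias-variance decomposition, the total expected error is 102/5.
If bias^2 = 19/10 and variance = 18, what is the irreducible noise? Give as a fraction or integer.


Total error = bias^2 + variance + irreducible noise. So irreducible noise = 102/5 - 19/10 - 18 = 1/2.

1/2


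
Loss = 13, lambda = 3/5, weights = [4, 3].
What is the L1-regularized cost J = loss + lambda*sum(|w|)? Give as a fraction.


L1 norm = sum(|w|) = 7. J = 13 + 3/5 * 7 = 86/5.

86/5


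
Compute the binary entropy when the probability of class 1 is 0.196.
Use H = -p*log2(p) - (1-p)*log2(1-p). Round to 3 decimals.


H = -0.196*log2(0.196) - 0.804*log2(0.804) = 0.714.

0.714


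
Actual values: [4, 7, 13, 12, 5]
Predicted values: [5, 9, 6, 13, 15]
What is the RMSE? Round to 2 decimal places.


MSE = 31.0000. RMSE = sqrt(31.0000) = 5.57.

5.57


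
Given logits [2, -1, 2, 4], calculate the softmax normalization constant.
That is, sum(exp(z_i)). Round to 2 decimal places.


Denom = e^2=7.3891 + e^-1=0.3679 + e^2=7.3891 + e^4=54.5982. Sum = 69.7443, which rounds to 69.74.

69.74


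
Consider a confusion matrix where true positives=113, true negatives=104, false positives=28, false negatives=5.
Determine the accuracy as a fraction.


Accuracy = (TP + TN) / (TP + TN + FP + FN) = (113 + 104) / 250 = 217/250.

217/250


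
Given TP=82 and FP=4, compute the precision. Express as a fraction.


Precision = TP / (TP + FP) = 82 / 86 = 41/43.

41/43


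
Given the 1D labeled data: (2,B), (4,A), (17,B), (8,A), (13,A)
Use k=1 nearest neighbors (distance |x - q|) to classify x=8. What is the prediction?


Distances: |2-8|=6, |4-8|=4, |17-8|=9, |8-8|=0, |13-8|=5. 1 nearest: (8,A). Counts: {'A': 1}. Majority class: A.

A


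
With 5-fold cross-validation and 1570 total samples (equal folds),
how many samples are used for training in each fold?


Each validation fold has 1570/5 = 314 samples. Training set = 1570 - 314 = 1256.

1256


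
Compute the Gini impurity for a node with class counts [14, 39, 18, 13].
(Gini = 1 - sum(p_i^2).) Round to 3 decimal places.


Total = 84. Proportions: 14/84, 39/84, 18/84, 13/84. sum(p_i^2) = 0.3132. Gini = 1 - 0.3132 = 0.6868, which rounds to 0.687.

0.687


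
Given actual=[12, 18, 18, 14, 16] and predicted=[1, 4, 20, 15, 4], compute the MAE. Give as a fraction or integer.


MAE = (1/5) * (|12-1|=11 + |18-4|=14 + |18-20|=2 + |14-15|=1 + |16-4|=12). Sum = 40. MAE = 8.

8


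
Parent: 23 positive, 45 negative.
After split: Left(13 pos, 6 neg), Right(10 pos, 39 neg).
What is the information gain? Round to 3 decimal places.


H(parent) = 0.9231. H(left) = 0.8997, H(right) = 0.7300. Weighted = (19/68)*0.8997 + (49/68)*0.7300 = 0.7774. IG = 0.9231 - 0.7774 = 0.1457, which rounds to 0.146.

0.146


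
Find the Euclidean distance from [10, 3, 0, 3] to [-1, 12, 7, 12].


d = sqrt(sum of squared differences). (10--1)^2=121, (3-12)^2=81, (0-7)^2=49, (3-12)^2=81. Sum = 332.

sqrt(332)


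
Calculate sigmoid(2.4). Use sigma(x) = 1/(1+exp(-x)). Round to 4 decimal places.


sigma(2.4) = 1/(1+e^(-2.4)) = 1/(1+0.090718) = 1/1.090718 = 0.9168.

0.9168


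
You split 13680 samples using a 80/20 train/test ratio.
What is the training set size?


Test set = 13680 * 20% = 2736. Training set = 13680 - 2736 = 10944.

10944


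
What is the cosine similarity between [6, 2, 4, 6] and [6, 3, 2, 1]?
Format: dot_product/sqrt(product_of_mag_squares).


dot = 56. |a|^2 = 92, |b|^2 = 50. cos = 56/sqrt(4600).

56/sqrt(4600)


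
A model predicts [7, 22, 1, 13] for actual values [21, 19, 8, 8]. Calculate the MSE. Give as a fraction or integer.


MSE = (1/4) * ((21-7)^2=196 + (19-22)^2=9 + (8-1)^2=49 + (8-13)^2=25). Sum = 279. MSE = 279/4.

279/4


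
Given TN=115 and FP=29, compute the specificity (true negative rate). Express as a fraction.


Specificity = TN / (TN + FP) = 115 / 144 = 115/144.

115/144


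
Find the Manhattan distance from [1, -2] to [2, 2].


d = sum of absolute differences: |1-2|=1 + |-2-2|=4 = 5.

5


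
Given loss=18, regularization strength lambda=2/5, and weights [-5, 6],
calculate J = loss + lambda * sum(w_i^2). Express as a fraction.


L2 sq norm = sum(w^2) = 61. J = 18 + 2/5 * 61 = 212/5.

212/5


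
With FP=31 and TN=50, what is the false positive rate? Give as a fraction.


FPR = FP / (FP + TN) = 31 / 81 = 31/81.

31/81


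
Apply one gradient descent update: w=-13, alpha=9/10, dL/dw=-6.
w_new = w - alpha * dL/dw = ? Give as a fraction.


w_new = -13 - 9/10 * -6 = -13 - -27/5 = -38/5.

-38/5


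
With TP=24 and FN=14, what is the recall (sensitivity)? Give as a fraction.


Recall = TP / (TP + FN) = 24 / 38 = 12/19.

12/19


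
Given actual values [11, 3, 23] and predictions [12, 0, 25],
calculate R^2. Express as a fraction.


Mean(y) = 37/3. SS_res = 14. SS_tot = 608/3. R^2 = 1 - 14/(608/3) = 283/304.

283/304


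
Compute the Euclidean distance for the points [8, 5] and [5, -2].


d = sqrt(sum of squared differences). (8-5)^2=9, (5--2)^2=49. Sum = 58.

sqrt(58)


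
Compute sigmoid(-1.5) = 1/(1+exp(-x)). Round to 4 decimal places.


sigma(-1.5) = 1/(1+e^(1.5)) = 1/(1+4.481689) = 1/5.481689 = 0.1824.

0.1824


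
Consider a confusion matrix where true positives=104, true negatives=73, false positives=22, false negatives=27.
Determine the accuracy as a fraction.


Accuracy = (TP + TN) / (TP + TN + FP + FN) = (104 + 73) / 226 = 177/226.

177/226


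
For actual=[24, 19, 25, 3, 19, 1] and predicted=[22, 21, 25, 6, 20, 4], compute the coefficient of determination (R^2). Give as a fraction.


Mean(y) = 91/6. SS_res = 27. SS_tot = 3317/6. R^2 = 1 - 27/(3317/6) = 3155/3317.

3155/3317


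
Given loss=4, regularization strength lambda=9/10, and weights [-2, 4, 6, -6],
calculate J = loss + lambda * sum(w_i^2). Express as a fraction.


L2 sq norm = sum(w^2) = 92. J = 4 + 9/10 * 92 = 434/5.

434/5


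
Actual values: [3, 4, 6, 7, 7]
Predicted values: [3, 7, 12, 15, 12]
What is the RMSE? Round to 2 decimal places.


MSE = 26.8000. RMSE = sqrt(26.8000) = 5.18.

5.18


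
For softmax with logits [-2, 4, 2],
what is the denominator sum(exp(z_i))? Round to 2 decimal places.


Denom = e^-2=0.1353 + e^4=54.5982 + e^2=7.3891. Sum = 62.1226, which rounds to 62.12.

62.12


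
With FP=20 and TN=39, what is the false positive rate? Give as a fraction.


FPR = FP / (FP + TN) = 20 / 59 = 20/59.

20/59


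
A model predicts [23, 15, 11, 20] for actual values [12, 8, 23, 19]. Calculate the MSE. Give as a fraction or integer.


MSE = (1/4) * ((12-23)^2=121 + (8-15)^2=49 + (23-11)^2=144 + (19-20)^2=1). Sum = 315. MSE = 315/4.

315/4


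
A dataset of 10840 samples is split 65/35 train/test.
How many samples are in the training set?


Test set = 10840 * 35% = 3794. Training set = 10840 - 3794 = 7046.

7046


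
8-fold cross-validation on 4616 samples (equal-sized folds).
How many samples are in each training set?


Each validation fold has 4616/8 = 577 samples. Training set = 4616 - 577 = 4039.

4039


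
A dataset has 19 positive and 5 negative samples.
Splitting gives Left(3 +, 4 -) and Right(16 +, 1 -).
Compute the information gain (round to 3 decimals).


H(parent) = 0.7383. H(left) = 0.9852, H(right) = 0.3228. Weighted = (7/24)*0.9852 + (17/24)*0.3228 = 0.5160. IG = 0.7383 - 0.5160 = 0.2223, which rounds to 0.222.

0.222


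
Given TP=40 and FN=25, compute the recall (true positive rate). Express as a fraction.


Recall = TP / (TP + FN) = 40 / 65 = 8/13.

8/13


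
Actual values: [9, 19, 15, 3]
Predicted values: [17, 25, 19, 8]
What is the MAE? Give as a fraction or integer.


MAE = (1/4) * (|9-17|=8 + |19-25|=6 + |15-19|=4 + |3-8|=5). Sum = 23. MAE = 23/4.

23/4


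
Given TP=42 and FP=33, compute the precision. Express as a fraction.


Precision = TP / (TP + FP) = 42 / 75 = 14/25.

14/25


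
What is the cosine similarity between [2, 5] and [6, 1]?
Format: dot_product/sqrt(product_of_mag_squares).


dot = 17. |a|^2 = 29, |b|^2 = 37. cos = 17/sqrt(1073).

17/sqrt(1073)


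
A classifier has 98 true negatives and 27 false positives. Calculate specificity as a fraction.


Specificity = TN / (TN + FP) = 98 / 125 = 98/125.

98/125


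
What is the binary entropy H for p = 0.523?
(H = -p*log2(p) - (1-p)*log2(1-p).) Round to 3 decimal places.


H = -0.523*log2(0.523) - 0.477*log2(0.477) = 0.998.

0.998


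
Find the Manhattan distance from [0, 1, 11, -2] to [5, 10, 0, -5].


d = sum of absolute differences: |0-5|=5 + |1-10|=9 + |11-0|=11 + |-2--5|=3 = 28.

28


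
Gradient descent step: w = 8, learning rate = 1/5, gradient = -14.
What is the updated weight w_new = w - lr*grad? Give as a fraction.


w_new = 8 - 1/5 * -14 = 8 - -14/5 = 54/5.

54/5


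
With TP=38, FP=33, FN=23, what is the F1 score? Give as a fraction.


Precision = 38/71 = 38/71. Recall = 38/61 = 38/61. F1 = 2*P*R/(P+R) = 19/33.

19/33


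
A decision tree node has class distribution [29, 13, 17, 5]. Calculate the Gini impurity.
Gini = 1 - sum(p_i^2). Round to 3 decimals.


Total = 64. Proportions: 29/64, 13/64, 17/64, 5/64. sum(p_i^2) = 0.3232. Gini = 1 - 0.3232 = 0.6768, which rounds to 0.677.

0.677


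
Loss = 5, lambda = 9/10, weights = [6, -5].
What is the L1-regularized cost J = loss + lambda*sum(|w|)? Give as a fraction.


L1 norm = sum(|w|) = 11. J = 5 + 9/10 * 11 = 149/10.

149/10


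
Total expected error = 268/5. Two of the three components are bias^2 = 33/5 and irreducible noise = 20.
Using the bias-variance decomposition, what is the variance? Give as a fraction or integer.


Total error = bias^2 + variance + irreducible noise. So variance = 268/5 - 33/5 - 20 = 27.

27


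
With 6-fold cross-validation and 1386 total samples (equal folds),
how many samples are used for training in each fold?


Each validation fold has 1386/6 = 231 samples. Training set = 1386 - 231 = 1155.

1155


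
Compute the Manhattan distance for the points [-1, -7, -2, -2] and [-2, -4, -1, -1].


d = sum of absolute differences: |-1--2|=1 + |-7--4|=3 + |-2--1|=1 + |-2--1|=1 = 6.

6


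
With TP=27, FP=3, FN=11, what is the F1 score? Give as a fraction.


Precision = 27/30 = 9/10. Recall = 27/38 = 27/38. F1 = 2*P*R/(P+R) = 27/34.

27/34


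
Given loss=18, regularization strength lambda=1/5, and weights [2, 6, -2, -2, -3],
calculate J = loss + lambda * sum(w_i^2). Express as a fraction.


L2 sq norm = sum(w^2) = 57. J = 18 + 1/5 * 57 = 147/5.

147/5


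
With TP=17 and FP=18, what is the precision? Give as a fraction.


Precision = TP / (TP + FP) = 17 / 35 = 17/35.

17/35


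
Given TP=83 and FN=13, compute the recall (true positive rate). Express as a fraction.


Recall = TP / (TP + FN) = 83 / 96 = 83/96.

83/96


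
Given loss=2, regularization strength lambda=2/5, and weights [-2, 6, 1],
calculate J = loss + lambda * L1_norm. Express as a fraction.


L1 norm = sum(|w|) = 9. J = 2 + 2/5 * 9 = 28/5.

28/5


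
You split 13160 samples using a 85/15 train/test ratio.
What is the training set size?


Test set = 13160 * 15% = 1974. Training set = 13160 - 1974 = 11186.

11186


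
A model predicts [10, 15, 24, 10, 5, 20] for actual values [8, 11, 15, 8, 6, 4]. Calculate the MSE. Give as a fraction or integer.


MSE = (1/6) * ((8-10)^2=4 + (11-15)^2=16 + (15-24)^2=81 + (8-10)^2=4 + (6-5)^2=1 + (4-20)^2=256). Sum = 362. MSE = 181/3.

181/3


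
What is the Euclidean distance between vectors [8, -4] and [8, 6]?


d = sqrt(sum of squared differences). (8-8)^2=0, (-4-6)^2=100. Sum = 100.

10


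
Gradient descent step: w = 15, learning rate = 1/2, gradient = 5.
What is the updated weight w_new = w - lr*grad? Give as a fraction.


w_new = 15 - 1/2 * 5 = 15 - 5/2 = 25/2.

25/2


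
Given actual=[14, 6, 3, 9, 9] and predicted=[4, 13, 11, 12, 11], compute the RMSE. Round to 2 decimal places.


MSE = 45.2000. RMSE = sqrt(45.2000) = 6.72.

6.72


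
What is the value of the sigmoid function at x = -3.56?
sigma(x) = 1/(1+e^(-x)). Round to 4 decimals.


sigma(-3.56) = 1/(1+e^(3.56)) = 1/(1+35.163197) = 1/36.163197 = 0.0277.

0.0277


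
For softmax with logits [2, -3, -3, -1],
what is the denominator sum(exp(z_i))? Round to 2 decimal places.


Denom = e^2=7.3891 + e^-3=0.0498 + e^-3=0.0498 + e^-1=0.3679. Sum = 7.8566, which rounds to 7.86.

7.86


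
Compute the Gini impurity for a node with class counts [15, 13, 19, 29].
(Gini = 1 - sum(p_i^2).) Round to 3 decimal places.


Total = 76. Proportions: 15/76, 13/76, 19/76, 29/76. sum(p_i^2) = 0.2763. Gini = 1 - 0.2763 = 0.7237, which rounds to 0.724.

0.724


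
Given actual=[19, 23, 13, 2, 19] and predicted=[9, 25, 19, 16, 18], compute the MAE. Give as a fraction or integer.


MAE = (1/5) * (|19-9|=10 + |23-25|=2 + |13-19|=6 + |2-16|=14 + |19-18|=1). Sum = 33. MAE = 33/5.

33/5


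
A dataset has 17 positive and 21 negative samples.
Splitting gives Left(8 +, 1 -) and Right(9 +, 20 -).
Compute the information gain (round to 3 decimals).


H(parent) = 0.9920. H(left) = 0.5033, H(right) = 0.8936. Weighted = (9/38)*0.5033 + (29/38)*0.8936 = 0.8012. IG = 0.9920 - 0.8012 = 0.1908, which rounds to 0.191.

0.191


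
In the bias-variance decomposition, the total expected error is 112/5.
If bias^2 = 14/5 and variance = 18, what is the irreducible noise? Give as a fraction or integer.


Total error = bias^2 + variance + irreducible noise. So irreducible noise = 112/5 - 14/5 - 18 = 8/5.

8/5


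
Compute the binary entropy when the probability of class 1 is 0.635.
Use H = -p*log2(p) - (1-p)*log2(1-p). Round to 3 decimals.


H = -0.635*log2(0.635) - 0.365*log2(0.365) = 0.947.

0.947


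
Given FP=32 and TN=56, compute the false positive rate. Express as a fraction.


FPR = FP / (FP + TN) = 32 / 88 = 4/11.

4/11


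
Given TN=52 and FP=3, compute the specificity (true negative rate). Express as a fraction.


Specificity = TN / (TN + FP) = 52 / 55 = 52/55.

52/55


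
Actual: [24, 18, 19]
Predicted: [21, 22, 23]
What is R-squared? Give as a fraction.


Mean(y) = 61/3. SS_res = 41. SS_tot = 62/3. R^2 = 1 - 41/(62/3) = -61/62.

-61/62


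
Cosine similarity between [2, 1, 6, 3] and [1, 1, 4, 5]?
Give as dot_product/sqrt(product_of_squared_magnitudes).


dot = 42. |a|^2 = 50, |b|^2 = 43. cos = 42/sqrt(2150).

42/sqrt(2150)


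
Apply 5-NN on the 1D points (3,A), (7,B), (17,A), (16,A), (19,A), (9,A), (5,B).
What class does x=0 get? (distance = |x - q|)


Distances: |3-0|=3, |7-0|=7, |17-0|=17, |16-0|=16, |19-0|=19, |9-0|=9, |5-0|=5. 5 nearest: (3,A), (5,B), (7,B), (9,A), (16,A). Counts: {'A': 3, 'B': 2}. Majority class: A.

A


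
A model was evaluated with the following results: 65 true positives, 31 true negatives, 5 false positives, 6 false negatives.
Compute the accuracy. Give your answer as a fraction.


Accuracy = (TP + TN) / (TP + TN + FP + FN) = (65 + 31) / 107 = 96/107.

96/107


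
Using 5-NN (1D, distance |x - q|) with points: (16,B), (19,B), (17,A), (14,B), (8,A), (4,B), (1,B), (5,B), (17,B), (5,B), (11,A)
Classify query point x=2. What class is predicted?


Distances: |16-2|=14, |19-2|=17, |17-2|=15, |14-2|=12, |8-2|=6, |4-2|=2, |1-2|=1, |5-2|=3, |17-2|=15, |5-2|=3, |11-2|=9. 5 nearest: (1,B), (4,B), (5,B), (5,B), (8,A). Counts: {'B': 4, 'A': 1}. Majority class: B.

B


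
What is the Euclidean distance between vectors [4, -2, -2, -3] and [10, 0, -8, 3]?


d = sqrt(sum of squared differences). (4-10)^2=36, (-2-0)^2=4, (-2--8)^2=36, (-3-3)^2=36. Sum = 112.

sqrt(112)


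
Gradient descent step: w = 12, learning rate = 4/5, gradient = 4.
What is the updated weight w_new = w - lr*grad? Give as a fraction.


w_new = 12 - 4/5 * 4 = 12 - 16/5 = 44/5.

44/5


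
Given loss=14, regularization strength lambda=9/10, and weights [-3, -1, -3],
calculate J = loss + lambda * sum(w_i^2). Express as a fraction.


L2 sq norm = sum(w^2) = 19. J = 14 + 9/10 * 19 = 311/10.

311/10


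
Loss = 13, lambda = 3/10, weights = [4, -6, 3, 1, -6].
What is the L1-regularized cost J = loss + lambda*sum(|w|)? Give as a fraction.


L1 norm = sum(|w|) = 20. J = 13 + 3/10 * 20 = 19.

19


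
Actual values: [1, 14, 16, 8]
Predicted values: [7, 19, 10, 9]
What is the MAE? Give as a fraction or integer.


MAE = (1/4) * (|1-7|=6 + |14-19|=5 + |16-10|=6 + |8-9|=1). Sum = 18. MAE = 9/2.

9/2


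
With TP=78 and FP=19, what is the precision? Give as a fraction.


Precision = TP / (TP + FP) = 78 / 97 = 78/97.

78/97


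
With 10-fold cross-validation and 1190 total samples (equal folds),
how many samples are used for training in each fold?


Each validation fold has 1190/10 = 119 samples. Training set = 1190 - 119 = 1071.

1071


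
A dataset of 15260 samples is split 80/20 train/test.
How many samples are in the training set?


Test set = 15260 * 20% = 3052. Training set = 15260 - 3052 = 12208.

12208


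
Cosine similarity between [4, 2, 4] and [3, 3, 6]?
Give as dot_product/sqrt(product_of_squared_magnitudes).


dot = 42. |a|^2 = 36, |b|^2 = 54. cos = 42/sqrt(1944).

42/sqrt(1944)


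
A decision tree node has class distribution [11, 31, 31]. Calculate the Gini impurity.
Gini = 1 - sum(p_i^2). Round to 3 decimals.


Total = 73. Proportions: 11/73, 31/73, 31/73. sum(p_i^2) = 0.3834. Gini = 1 - 0.3834 = 0.6166, which rounds to 0.617.

0.617


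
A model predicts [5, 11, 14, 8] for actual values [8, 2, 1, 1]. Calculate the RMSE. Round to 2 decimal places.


MSE = 77.0000. RMSE = sqrt(77.0000) = 8.77.

8.77


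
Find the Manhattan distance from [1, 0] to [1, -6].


d = sum of absolute differences: |1-1|=0 + |0--6|=6 = 6.

6


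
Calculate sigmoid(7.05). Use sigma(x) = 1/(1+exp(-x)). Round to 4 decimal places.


sigma(7.05) = 1/(1+e^(-7.05)) = 1/(1+0.000867) = 1/1.000867 = 0.9991.

0.9991


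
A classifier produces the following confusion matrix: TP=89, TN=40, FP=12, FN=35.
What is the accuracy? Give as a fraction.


Accuracy = (TP + TN) / (TP + TN + FP + FN) = (89 + 40) / 176 = 129/176.

129/176


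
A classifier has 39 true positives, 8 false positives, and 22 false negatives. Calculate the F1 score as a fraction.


Precision = 39/47 = 39/47. Recall = 39/61 = 39/61. F1 = 2*P*R/(P+R) = 13/18.

13/18


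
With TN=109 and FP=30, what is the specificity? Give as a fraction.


Specificity = TN / (TN + FP) = 109 / 139 = 109/139.

109/139


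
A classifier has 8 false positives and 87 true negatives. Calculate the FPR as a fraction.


FPR = FP / (FP + TN) = 8 / 95 = 8/95.

8/95


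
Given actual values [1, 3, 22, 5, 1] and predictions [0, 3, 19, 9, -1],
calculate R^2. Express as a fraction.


Mean(y) = 32/5. SS_res = 30. SS_tot = 1576/5. R^2 = 1 - 30/(1576/5) = 713/788.

713/788


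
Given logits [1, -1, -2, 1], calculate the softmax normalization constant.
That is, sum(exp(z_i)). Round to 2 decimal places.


Denom = e^1=2.7183 + e^-1=0.3679 + e^-2=0.1353 + e^1=2.7183. Sum = 5.9398, which rounds to 5.94.

5.94


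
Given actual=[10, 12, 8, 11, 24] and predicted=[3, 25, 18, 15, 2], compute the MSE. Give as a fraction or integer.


MSE = (1/5) * ((10-3)^2=49 + (12-25)^2=169 + (8-18)^2=100 + (11-15)^2=16 + (24-2)^2=484). Sum = 818. MSE = 818/5.

818/5


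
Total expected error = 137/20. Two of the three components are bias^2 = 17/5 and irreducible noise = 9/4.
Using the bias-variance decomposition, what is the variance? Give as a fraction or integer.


Total error = bias^2 + variance + irreducible noise. So variance = 137/20 - 17/5 - 9/4 = 6/5.

6/5


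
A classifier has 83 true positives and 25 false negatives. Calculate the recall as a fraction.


Recall = TP / (TP + FN) = 83 / 108 = 83/108.

83/108


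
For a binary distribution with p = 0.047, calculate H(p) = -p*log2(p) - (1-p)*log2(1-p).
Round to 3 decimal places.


H = -0.047*log2(0.047) - 0.953*log2(0.953) = 0.274.

0.274


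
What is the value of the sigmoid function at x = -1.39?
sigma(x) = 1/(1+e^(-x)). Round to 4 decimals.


sigma(-1.39) = 1/(1+e^(1.39)) = 1/(1+4.014850) = 1/5.014850 = 0.1994.

0.1994


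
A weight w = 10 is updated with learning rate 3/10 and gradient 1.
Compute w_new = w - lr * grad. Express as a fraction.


w_new = 10 - 3/10 * 1 = 10 - 3/10 = 97/10.

97/10


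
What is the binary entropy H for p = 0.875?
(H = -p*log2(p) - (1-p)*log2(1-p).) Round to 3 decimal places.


H = -0.875*log2(0.875) - 0.125*log2(0.125) = 0.544.

0.544


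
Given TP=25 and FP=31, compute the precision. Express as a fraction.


Precision = TP / (TP + FP) = 25 / 56 = 25/56.

25/56


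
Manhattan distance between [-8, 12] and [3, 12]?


d = sum of absolute differences: |-8-3|=11 + |12-12|=0 = 11.

11


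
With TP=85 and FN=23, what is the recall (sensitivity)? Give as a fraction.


Recall = TP / (TP + FN) = 85 / 108 = 85/108.

85/108


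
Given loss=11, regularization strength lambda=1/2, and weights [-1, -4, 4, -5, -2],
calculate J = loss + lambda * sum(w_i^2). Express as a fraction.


L2 sq norm = sum(w^2) = 62. J = 11 + 1/2 * 62 = 42.

42


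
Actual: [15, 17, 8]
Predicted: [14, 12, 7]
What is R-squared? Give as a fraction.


Mean(y) = 40/3. SS_res = 27. SS_tot = 134/3. R^2 = 1 - 27/(134/3) = 53/134.

53/134


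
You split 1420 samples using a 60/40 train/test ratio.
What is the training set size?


Test set = 1420 * 40% = 568. Training set = 1420 - 568 = 852.

852


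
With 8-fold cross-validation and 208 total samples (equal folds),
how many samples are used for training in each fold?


Each validation fold has 208/8 = 26 samples. Training set = 208 - 26 = 182.

182


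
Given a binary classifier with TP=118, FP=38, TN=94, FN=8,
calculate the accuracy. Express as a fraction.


Accuracy = (TP + TN) / (TP + TN + FP + FN) = (118 + 94) / 258 = 106/129.

106/129


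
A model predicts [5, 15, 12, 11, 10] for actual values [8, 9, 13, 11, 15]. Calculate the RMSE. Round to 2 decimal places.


MSE = 14.2000. RMSE = sqrt(14.2000) = 3.77.

3.77


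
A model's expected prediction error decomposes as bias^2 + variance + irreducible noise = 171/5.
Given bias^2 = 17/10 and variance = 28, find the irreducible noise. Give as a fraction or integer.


Total error = bias^2 + variance + irreducible noise. So irreducible noise = 171/5 - 17/10 - 28 = 9/2.

9/2


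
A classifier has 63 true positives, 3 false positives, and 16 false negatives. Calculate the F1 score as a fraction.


Precision = 63/66 = 21/22. Recall = 63/79 = 63/79. F1 = 2*P*R/(P+R) = 126/145.

126/145


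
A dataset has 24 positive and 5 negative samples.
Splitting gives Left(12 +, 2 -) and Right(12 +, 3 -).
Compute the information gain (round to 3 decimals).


H(parent) = 0.6632. H(left) = 0.5917, H(right) = 0.7219. Weighted = (14/29)*0.5917 + (15/29)*0.7219 = 0.6590. IG = 0.6632 - 0.6590 = 0.0042, which rounds to 0.004.

0.004


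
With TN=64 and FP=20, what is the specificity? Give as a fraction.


Specificity = TN / (TN + FP) = 64 / 84 = 16/21.

16/21


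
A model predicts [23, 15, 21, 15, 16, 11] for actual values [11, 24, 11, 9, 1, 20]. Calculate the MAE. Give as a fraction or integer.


MAE = (1/6) * (|11-23|=12 + |24-15|=9 + |11-21|=10 + |9-15|=6 + |1-16|=15 + |20-11|=9). Sum = 61. MAE = 61/6.

61/6


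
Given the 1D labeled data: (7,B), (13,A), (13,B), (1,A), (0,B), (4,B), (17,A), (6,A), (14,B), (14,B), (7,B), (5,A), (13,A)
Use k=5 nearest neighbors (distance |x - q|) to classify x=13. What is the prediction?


Distances: |7-13|=6, |13-13|=0, |13-13|=0, |1-13|=12, |0-13|=13, |4-13|=9, |17-13|=4, |6-13|=7, |14-13|=1, |14-13|=1, |7-13|=6, |5-13|=8, |13-13|=0. 5 nearest: (13,A), (13,A), (13,B), (14,B), (14,B). Counts: {'A': 2, 'B': 3}. Majority class: B.

B


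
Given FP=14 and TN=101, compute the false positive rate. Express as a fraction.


FPR = FP / (FP + TN) = 14 / 115 = 14/115.

14/115


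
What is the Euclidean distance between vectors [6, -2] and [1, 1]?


d = sqrt(sum of squared differences). (6-1)^2=25, (-2-1)^2=9. Sum = 34.

sqrt(34)


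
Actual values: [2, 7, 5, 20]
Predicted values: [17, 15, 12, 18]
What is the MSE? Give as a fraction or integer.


MSE = (1/4) * ((2-17)^2=225 + (7-15)^2=64 + (5-12)^2=49 + (20-18)^2=4). Sum = 342. MSE = 171/2.

171/2


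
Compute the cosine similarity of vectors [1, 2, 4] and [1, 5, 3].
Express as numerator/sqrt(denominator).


dot = 23. |a|^2 = 21, |b|^2 = 35. cos = 23/sqrt(735).

23/sqrt(735)


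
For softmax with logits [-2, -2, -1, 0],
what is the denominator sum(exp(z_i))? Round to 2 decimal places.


Denom = e^-2=0.1353 + e^-2=0.1353 + e^-1=0.3679 + e^0=1.0000. Sum = 1.6385, which rounds to 1.64.

1.64


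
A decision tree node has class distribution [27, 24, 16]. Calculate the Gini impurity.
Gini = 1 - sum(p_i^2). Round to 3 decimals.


Total = 67. Proportions: 27/67, 24/67, 16/67. sum(p_i^2) = 0.3477. Gini = 1 - 0.3477 = 0.6523, which rounds to 0.652.

0.652


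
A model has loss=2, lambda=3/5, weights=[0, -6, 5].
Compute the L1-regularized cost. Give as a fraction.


L1 norm = sum(|w|) = 11. J = 2 + 3/5 * 11 = 43/5.

43/5


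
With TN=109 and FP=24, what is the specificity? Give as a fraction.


Specificity = TN / (TN + FP) = 109 / 133 = 109/133.

109/133


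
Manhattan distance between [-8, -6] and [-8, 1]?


d = sum of absolute differences: |-8--8|=0 + |-6-1|=7 = 7.

7


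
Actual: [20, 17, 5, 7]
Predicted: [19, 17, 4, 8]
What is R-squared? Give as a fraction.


Mean(y) = 49/4. SS_res = 3. SS_tot = 651/4. R^2 = 1 - 3/(651/4) = 213/217.

213/217


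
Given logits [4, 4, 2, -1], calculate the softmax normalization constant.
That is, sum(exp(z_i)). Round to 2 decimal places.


Denom = e^4=54.5982 + e^4=54.5982 + e^2=7.3891 + e^-1=0.3679. Sum = 116.9534, which rounds to 116.95.

116.95


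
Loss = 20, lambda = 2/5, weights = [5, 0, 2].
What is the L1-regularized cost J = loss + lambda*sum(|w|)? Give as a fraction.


L1 norm = sum(|w|) = 7. J = 20 + 2/5 * 7 = 114/5.

114/5


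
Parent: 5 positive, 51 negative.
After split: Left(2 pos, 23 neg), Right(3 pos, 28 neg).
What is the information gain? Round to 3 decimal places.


H(parent) = 0.4341. H(left) = 0.4022, H(right) = 0.4587. Weighted = (25/56)*0.4022 + (31/56)*0.4587 = 0.4335. IG = 0.4341 - 0.4335 = 0.0006, which rounds to 0.001.

0.001


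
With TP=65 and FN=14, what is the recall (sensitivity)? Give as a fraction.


Recall = TP / (TP + FN) = 65 / 79 = 65/79.

65/79


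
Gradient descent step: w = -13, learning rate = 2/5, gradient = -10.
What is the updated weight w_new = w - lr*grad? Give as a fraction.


w_new = -13 - 2/5 * -10 = -13 - -4 = -9.

-9


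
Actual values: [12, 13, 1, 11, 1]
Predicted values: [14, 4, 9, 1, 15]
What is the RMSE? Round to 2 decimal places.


MSE = 89.0000. RMSE = sqrt(89.0000) = 9.43.

9.43


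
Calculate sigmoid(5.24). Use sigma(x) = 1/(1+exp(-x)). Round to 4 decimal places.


sigma(5.24) = 1/(1+e^(-5.24)) = 1/(1+0.005300) = 1/1.005300 = 0.9947.

0.9947


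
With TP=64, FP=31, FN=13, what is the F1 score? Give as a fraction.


Precision = 64/95 = 64/95. Recall = 64/77 = 64/77. F1 = 2*P*R/(P+R) = 32/43.

32/43


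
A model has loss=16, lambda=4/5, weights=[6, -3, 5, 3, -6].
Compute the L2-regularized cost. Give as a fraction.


L2 sq norm = sum(w^2) = 115. J = 16 + 4/5 * 115 = 108.

108


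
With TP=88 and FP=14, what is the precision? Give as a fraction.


Precision = TP / (TP + FP) = 88 / 102 = 44/51.

44/51


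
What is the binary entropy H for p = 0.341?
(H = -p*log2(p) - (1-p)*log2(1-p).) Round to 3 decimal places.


H = -0.341*log2(0.341) - 0.659*log2(0.659) = 0.926.

0.926


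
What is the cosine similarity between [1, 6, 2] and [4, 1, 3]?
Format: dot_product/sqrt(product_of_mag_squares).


dot = 16. |a|^2 = 41, |b|^2 = 26. cos = 16/sqrt(1066).

16/sqrt(1066)


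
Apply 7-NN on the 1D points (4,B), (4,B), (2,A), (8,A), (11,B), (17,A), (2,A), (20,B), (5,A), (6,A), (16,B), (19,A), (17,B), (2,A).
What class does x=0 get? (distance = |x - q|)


Distances: |4-0|=4, |4-0|=4, |2-0|=2, |8-0|=8, |11-0|=11, |17-0|=17, |2-0|=2, |20-0|=20, |5-0|=5, |6-0|=6, |16-0|=16, |19-0|=19, |17-0|=17, |2-0|=2. 7 nearest: (2,A), (2,A), (2,A), (4,B), (4,B), (5,A), (6,A). Counts: {'A': 5, 'B': 2}. Majority class: A.

A


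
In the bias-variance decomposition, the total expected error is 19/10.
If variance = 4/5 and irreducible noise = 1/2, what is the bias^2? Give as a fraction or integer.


Total error = bias^2 + variance + irreducible noise. So bias^2 = 19/10 - 4/5 - 1/2 = 3/5.

3/5


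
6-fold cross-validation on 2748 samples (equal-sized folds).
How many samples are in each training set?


Each validation fold has 2748/6 = 458 samples. Training set = 2748 - 458 = 2290.

2290


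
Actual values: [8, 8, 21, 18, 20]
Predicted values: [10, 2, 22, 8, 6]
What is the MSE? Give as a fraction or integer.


MSE = (1/5) * ((8-10)^2=4 + (8-2)^2=36 + (21-22)^2=1 + (18-8)^2=100 + (20-6)^2=196). Sum = 337. MSE = 337/5.

337/5


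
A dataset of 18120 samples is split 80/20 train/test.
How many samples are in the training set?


Test set = 18120 * 20% = 3624. Training set = 18120 - 3624 = 14496.

14496


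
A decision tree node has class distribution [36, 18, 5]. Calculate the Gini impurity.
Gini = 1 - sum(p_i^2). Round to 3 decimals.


Total = 59. Proportions: 36/59, 18/59, 5/59. sum(p_i^2) = 0.4726. Gini = 1 - 0.4726 = 0.5274, which rounds to 0.527.

0.527


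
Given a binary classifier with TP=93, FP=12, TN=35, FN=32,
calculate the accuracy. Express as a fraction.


Accuracy = (TP + TN) / (TP + TN + FP + FN) = (93 + 35) / 172 = 32/43.

32/43


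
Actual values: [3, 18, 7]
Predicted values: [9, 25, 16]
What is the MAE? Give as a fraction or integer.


MAE = (1/3) * (|3-9|=6 + |18-25|=7 + |7-16|=9). Sum = 22. MAE = 22/3.

22/3


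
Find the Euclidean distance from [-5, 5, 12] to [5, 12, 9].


d = sqrt(sum of squared differences). (-5-5)^2=100, (5-12)^2=49, (12-9)^2=9. Sum = 158.

sqrt(158)


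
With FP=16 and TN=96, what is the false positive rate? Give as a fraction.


FPR = FP / (FP + TN) = 16 / 112 = 1/7.

1/7


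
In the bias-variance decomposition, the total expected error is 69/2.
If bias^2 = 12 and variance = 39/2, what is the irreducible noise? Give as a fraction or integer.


Total error = bias^2 + variance + irreducible noise. So irreducible noise = 69/2 - 12 - 39/2 = 3.

3


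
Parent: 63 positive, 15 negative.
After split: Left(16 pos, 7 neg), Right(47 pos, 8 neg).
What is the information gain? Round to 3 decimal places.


H(parent) = 0.7063. H(left) = 0.8865, H(right) = 0.5983. Weighted = (23/78)*0.8865 + (55/78)*0.5983 = 0.6833. IG = 0.7063 - 0.6833 = 0.0230, which rounds to 0.023.

0.023


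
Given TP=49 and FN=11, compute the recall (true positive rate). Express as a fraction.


Recall = TP / (TP + FN) = 49 / 60 = 49/60.

49/60


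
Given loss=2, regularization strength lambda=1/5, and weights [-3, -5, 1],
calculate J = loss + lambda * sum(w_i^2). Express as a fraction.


L2 sq norm = sum(w^2) = 35. J = 2 + 1/5 * 35 = 9.

9
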